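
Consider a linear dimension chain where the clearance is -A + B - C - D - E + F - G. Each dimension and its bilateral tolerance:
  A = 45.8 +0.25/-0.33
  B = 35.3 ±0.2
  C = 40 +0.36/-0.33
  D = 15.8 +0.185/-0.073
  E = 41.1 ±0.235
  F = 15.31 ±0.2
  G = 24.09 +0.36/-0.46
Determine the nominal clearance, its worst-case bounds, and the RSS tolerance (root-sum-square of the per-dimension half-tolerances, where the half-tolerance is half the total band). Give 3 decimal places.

nominal=-116.180 wc=[-117.970,-114.352] rss=0.723

Stack each dimension's contribution:
  -A: nom -45.800 → Σnom=-45.800; wc +0.330/-0.250 → slack +0.330/-0.250; half-tol=0.290, Σhalf²=0.084100
  +B: nom +35.300 → Σnom=-10.500; wc +0.200/-0.200 → slack +0.530/-0.450; half-tol=0.200, Σhalf²=0.124100
  -C: nom -40.000 → Σnom=-50.500; wc +0.330/-0.360 → slack +0.860/-0.810; half-tol=0.345, Σhalf²=0.243125
  -D: nom -15.800 → Σnom=-66.300; wc +0.073/-0.185 → slack +0.933/-0.995; half-tol=0.129, Σhalf²=0.259766
  -E: nom -41.100 → Σnom=-107.400; wc +0.235/-0.235 → slack +1.168/-1.230; half-tol=0.235, Σhalf²=0.314991
  +F: nom +15.310 → Σnom=-92.090; wc +0.200/-0.200 → slack +1.368/-1.430; half-tol=0.200, Σhalf²=0.354991
  -G: nom -24.090 → Σnom=-116.180; wc +0.460/-0.360 → slack +1.828/-1.790; half-tol=0.410, Σhalf²=0.523091
Nominal = -116.180. Worst-case = [-116.180 - 1.790, -116.180 + 1.828] = [-117.970, -114.352]. RSS = √0.523091 = 0.723.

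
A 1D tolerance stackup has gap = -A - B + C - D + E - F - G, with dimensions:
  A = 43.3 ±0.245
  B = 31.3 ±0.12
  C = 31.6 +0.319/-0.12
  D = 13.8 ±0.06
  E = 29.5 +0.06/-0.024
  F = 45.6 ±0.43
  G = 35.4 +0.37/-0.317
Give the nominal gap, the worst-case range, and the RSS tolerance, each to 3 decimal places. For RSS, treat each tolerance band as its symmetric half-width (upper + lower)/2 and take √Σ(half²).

Stack each dimension's contribution:
  -A: nom -43.300 → Σnom=-43.300; wc +0.245/-0.245 → slack +0.245/-0.245; half-tol=0.245, Σhalf²=0.060025
  -B: nom -31.300 → Σnom=-74.600; wc +0.120/-0.120 → slack +0.365/-0.365; half-tol=0.120, Σhalf²=0.074425
  +C: nom +31.600 → Σnom=-43.000; wc +0.319/-0.120 → slack +0.684/-0.485; half-tol=0.220, Σhalf²=0.122605
  -D: nom -13.800 → Σnom=-56.800; wc +0.060/-0.060 → slack +0.744/-0.545; half-tol=0.060, Σhalf²=0.126205
  +E: nom +29.500 → Σnom=-27.300; wc +0.060/-0.024 → slack +0.804/-0.569; half-tol=0.042, Σhalf²=0.127969
  -F: nom -45.600 → Σnom=-72.900; wc +0.430/-0.430 → slack +1.234/-0.999; half-tol=0.430, Σhalf²=0.312869
  -G: nom -35.400 → Σnom=-108.300; wc +0.317/-0.370 → slack +1.551/-1.369; half-tol=0.344, Σhalf²=0.430862
Nominal = -108.300. Worst-case = [-108.300 - 1.369, -108.300 + 1.551] = [-109.669, -106.749]. RSS = √0.430862 = 0.656.

nominal=-108.300 wc=[-109.669,-106.749] rss=0.656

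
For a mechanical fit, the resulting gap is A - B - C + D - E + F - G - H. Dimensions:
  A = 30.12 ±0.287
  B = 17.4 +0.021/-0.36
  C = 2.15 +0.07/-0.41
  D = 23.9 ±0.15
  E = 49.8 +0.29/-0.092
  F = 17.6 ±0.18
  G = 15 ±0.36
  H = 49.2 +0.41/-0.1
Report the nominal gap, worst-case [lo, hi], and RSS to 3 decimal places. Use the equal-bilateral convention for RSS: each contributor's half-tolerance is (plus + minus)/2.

Stack each dimension's contribution:
  +A: nom +30.120 → Σnom=30.120; wc +0.287/-0.287 → slack +0.287/-0.287; half-tol=0.287, Σhalf²=0.082369
  -B: nom -17.400 → Σnom=12.720; wc +0.360/-0.021 → slack +0.647/-0.308; half-tol=0.191, Σhalf²=0.118659
  -C: nom -2.150 → Σnom=10.570; wc +0.410/-0.070 → slack +1.057/-0.378; half-tol=0.240, Σhalf²=0.176259
  +D: nom +23.900 → Σnom=34.470; wc +0.150/-0.150 → slack +1.207/-0.528; half-tol=0.150, Σhalf²=0.198759
  -E: nom -49.800 → Σnom=-15.330; wc +0.092/-0.290 → slack +1.299/-0.818; half-tol=0.191, Σhalf²=0.235240
  +F: nom +17.600 → Σnom=2.270; wc +0.180/-0.180 → slack +1.479/-0.998; half-tol=0.180, Σhalf²=0.267640
  -G: nom -15.000 → Σnom=-12.730; wc +0.360/-0.360 → slack +1.839/-1.358; half-tol=0.360, Σhalf²=0.397240
  -H: nom -49.200 → Σnom=-61.930; wc +0.100/-0.410 → slack +1.939/-1.768; half-tol=0.255, Σhalf²=0.462265
Nominal = -61.930. Worst-case = [-61.930 - 1.768, -61.930 + 1.939] = [-63.698, -59.991]. RSS = √0.462265 = 0.680.

nominal=-61.930 wc=[-63.698,-59.991] rss=0.680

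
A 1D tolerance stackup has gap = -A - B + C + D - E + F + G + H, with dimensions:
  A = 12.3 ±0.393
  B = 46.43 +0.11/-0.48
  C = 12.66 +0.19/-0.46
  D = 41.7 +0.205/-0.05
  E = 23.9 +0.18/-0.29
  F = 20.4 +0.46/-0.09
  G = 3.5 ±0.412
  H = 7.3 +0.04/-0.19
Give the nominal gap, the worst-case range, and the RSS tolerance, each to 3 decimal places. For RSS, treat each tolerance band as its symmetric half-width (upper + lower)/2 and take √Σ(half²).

nominal=2.930 wc=[1.045,5.400] rss=0.823

Stack each dimension's contribution:
  -A: nom -12.300 → Σnom=-12.300; wc +0.393/-0.393 → slack +0.393/-0.393; half-tol=0.393, Σhalf²=0.154449
  -B: nom -46.430 → Σnom=-58.730; wc +0.480/-0.110 → slack +0.873/-0.503; half-tol=0.295, Σhalf²=0.241474
  +C: nom +12.660 → Σnom=-46.070; wc +0.190/-0.460 → slack +1.063/-0.963; half-tol=0.325, Σhalf²=0.347099
  +D: nom +41.700 → Σnom=-4.370; wc +0.205/-0.050 → slack +1.268/-1.013; half-tol=0.128, Σhalf²=0.363355
  -E: nom -23.900 → Σnom=-28.270; wc +0.290/-0.180 → slack +1.558/-1.193; half-tol=0.235, Σhalf²=0.418580
  +F: nom +20.400 → Σnom=-7.870; wc +0.460/-0.090 → slack +2.018/-1.283; half-tol=0.275, Σhalf²=0.494205
  +G: nom +3.500 → Σnom=-4.370; wc +0.412/-0.412 → slack +2.430/-1.695; half-tol=0.412, Σhalf²=0.663949
  +H: nom +7.300 → Σnom=2.930; wc +0.040/-0.190 → slack +2.470/-1.885; half-tol=0.115, Σhalf²=0.677174
Nominal = 2.930. Worst-case = [2.930 - 1.885, 2.930 + 2.470] = [1.045, 5.400]. RSS = √0.677174 = 0.823.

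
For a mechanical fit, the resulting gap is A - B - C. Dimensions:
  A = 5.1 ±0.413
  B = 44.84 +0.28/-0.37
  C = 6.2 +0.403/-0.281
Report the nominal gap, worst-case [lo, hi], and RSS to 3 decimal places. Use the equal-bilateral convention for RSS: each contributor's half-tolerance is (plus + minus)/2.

nominal=-45.940 wc=[-47.036,-44.876] rss=0.627

Stack each dimension's contribution:
  +A: nom +5.100 → Σnom=5.100; wc +0.413/-0.413 → slack +0.413/-0.413; half-tol=0.413, Σhalf²=0.170569
  -B: nom -44.840 → Σnom=-39.740; wc +0.370/-0.280 → slack +0.783/-0.693; half-tol=0.325, Σhalf²=0.276194
  -C: nom -6.200 → Σnom=-45.940; wc +0.281/-0.403 → slack +1.064/-1.096; half-tol=0.342, Σhalf²=0.393158
Nominal = -45.940. Worst-case = [-45.940 - 1.096, -45.940 + 1.064] = [-47.036, -44.876]. RSS = √0.393158 = 0.627.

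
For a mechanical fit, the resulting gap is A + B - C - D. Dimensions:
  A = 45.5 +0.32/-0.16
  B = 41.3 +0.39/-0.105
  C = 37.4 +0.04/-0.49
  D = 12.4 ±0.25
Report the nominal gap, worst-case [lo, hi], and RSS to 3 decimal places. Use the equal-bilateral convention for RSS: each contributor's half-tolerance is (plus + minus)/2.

nominal=37.000 wc=[36.445,38.450] rss=0.502

Stack each dimension's contribution:
  +A: nom +45.500 → Σnom=45.500; wc +0.320/-0.160 → slack +0.320/-0.160; half-tol=0.240, Σhalf²=0.057600
  +B: nom +41.300 → Σnom=86.800; wc +0.390/-0.105 → slack +0.710/-0.265; half-tol=0.247, Σhalf²=0.118856
  -C: nom -37.400 → Σnom=49.400; wc +0.490/-0.040 → slack +1.200/-0.305; half-tol=0.265, Σhalf²=0.189081
  -D: nom -12.400 → Σnom=37.000; wc +0.250/-0.250 → slack +1.450/-0.555; half-tol=0.250, Σhalf²=0.251581
Nominal = 37.000. Worst-case = [37.000 - 0.555, 37.000 + 1.450] = [36.445, 38.450]. RSS = √0.251581 = 0.502.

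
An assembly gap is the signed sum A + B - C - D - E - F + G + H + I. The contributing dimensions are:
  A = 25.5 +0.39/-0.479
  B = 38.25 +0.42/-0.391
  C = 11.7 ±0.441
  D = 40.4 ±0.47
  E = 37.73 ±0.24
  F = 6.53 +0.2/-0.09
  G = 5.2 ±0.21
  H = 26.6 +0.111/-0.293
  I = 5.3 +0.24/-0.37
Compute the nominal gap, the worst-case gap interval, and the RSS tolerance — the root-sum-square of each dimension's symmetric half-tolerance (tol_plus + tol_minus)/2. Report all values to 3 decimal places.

Stack each dimension's contribution:
  +A: nom +25.500 → Σnom=25.500; wc +0.390/-0.479 → slack +0.390/-0.479; half-tol=0.434, Σhalf²=0.188790
  +B: nom +38.250 → Σnom=63.750; wc +0.420/-0.391 → slack +0.810/-0.870; half-tol=0.405, Σhalf²=0.353220
  -C: nom -11.700 → Σnom=52.050; wc +0.441/-0.441 → slack +1.251/-1.311; half-tol=0.441, Σhalf²=0.547701
  -D: nom -40.400 → Σnom=11.650; wc +0.470/-0.470 → slack +1.721/-1.781; half-tol=0.470, Σhalf²=0.768601
  -E: nom -37.730 → Σnom=-26.080; wc +0.240/-0.240 → slack +1.961/-2.021; half-tol=0.240, Σhalf²=0.826201
  -F: nom -6.530 → Σnom=-32.610; wc +0.090/-0.200 → slack +2.051/-2.221; half-tol=0.145, Σhalf²=0.847226
  +G: nom +5.200 → Σnom=-27.410; wc +0.210/-0.210 → slack +2.261/-2.431; half-tol=0.210, Σhalf²=0.891326
  +H: nom +26.600 → Σnom=-0.810; wc +0.111/-0.293 → slack +2.372/-2.724; half-tol=0.202, Σhalf²=0.932130
  +I: nom +5.300 → Σnom=4.490; wc +0.240/-0.370 → slack +2.612/-3.094; half-tol=0.305, Σhalf²=1.025155
Nominal = 4.490. Worst-case = [4.490 - 3.094, 4.490 + 2.612] = [1.396, 7.102]. RSS = √1.025155 = 1.012.

nominal=4.490 wc=[1.396,7.102] rss=1.012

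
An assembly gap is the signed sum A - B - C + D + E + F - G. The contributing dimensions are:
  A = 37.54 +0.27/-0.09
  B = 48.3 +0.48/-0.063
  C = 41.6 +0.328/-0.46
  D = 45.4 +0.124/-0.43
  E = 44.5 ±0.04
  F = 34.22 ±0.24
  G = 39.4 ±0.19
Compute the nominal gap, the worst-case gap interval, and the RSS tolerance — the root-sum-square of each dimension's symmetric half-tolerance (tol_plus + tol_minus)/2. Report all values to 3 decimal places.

Stack each dimension's contribution:
  +A: nom +37.540 → Σnom=37.540; wc +0.270/-0.090 → slack +0.270/-0.090; half-tol=0.180, Σhalf²=0.032400
  -B: nom -48.300 → Σnom=-10.760; wc +0.063/-0.480 → slack +0.333/-0.570; half-tol=0.271, Σhalf²=0.106112
  -C: nom -41.600 → Σnom=-52.360; wc +0.460/-0.328 → slack +0.793/-0.898; half-tol=0.394, Σhalf²=0.261348
  +D: nom +45.400 → Σnom=-6.960; wc +0.124/-0.430 → slack +0.917/-1.328; half-tol=0.277, Σhalf²=0.338077
  +E: nom +44.500 → Σnom=37.540; wc +0.040/-0.040 → slack +0.957/-1.368; half-tol=0.040, Σhalf²=0.339677
  +F: nom +34.220 → Σnom=71.760; wc +0.240/-0.240 → slack +1.197/-1.608; half-tol=0.240, Σhalf²=0.397277
  -G: nom -39.400 → Σnom=32.360; wc +0.190/-0.190 → slack +1.387/-1.798; half-tol=0.190, Σhalf²=0.433377
Nominal = 32.360. Worst-case = [32.360 - 1.798, 32.360 + 1.387] = [30.562, 33.747]. RSS = √0.433377 = 0.658.

nominal=32.360 wc=[30.562,33.747] rss=0.658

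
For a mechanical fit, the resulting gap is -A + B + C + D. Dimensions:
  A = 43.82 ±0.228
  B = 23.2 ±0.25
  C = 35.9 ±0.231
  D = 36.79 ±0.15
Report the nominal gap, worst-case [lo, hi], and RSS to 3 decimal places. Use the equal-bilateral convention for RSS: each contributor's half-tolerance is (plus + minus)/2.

nominal=52.070 wc=[51.211,52.929] rss=0.436

Stack each dimension's contribution:
  -A: nom -43.820 → Σnom=-43.820; wc +0.228/-0.228 → slack +0.228/-0.228; half-tol=0.228, Σhalf²=0.051984
  +B: nom +23.200 → Σnom=-20.620; wc +0.250/-0.250 → slack +0.478/-0.478; half-tol=0.250, Σhalf²=0.114484
  +C: nom +35.900 → Σnom=15.280; wc +0.231/-0.231 → slack +0.709/-0.709; half-tol=0.231, Σhalf²=0.167845
  +D: nom +36.790 → Σnom=52.070; wc +0.150/-0.150 → slack +0.859/-0.859; half-tol=0.150, Σhalf²=0.190345
Nominal = 52.070. Worst-case = [52.070 - 0.859, 52.070 + 0.859] = [51.211, 52.929]. RSS = √0.190345 = 0.436.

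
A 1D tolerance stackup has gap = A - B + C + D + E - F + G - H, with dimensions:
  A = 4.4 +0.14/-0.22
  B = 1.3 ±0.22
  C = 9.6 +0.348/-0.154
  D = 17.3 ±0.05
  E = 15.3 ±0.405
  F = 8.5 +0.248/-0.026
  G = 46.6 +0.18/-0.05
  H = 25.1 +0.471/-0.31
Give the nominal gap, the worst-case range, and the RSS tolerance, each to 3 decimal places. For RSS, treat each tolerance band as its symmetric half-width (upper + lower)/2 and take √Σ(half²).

nominal=58.300 wc=[56.482,59.979] rss=0.703

Stack each dimension's contribution:
  +A: nom +4.400 → Σnom=4.400; wc +0.140/-0.220 → slack +0.140/-0.220; half-tol=0.180, Σhalf²=0.032400
  -B: nom -1.300 → Σnom=3.100; wc +0.220/-0.220 → slack +0.360/-0.440; half-tol=0.220, Σhalf²=0.080800
  +C: nom +9.600 → Σnom=12.700; wc +0.348/-0.154 → slack +0.708/-0.594; half-tol=0.251, Σhalf²=0.143801
  +D: nom +17.300 → Σnom=30.000; wc +0.050/-0.050 → slack +0.758/-0.644; half-tol=0.050, Σhalf²=0.146301
  +E: nom +15.300 → Σnom=45.300; wc +0.405/-0.405 → slack +1.163/-1.049; half-tol=0.405, Σhalf²=0.310326
  -F: nom -8.500 → Σnom=36.800; wc +0.026/-0.248 → slack +1.189/-1.297; half-tol=0.137, Σhalf²=0.329095
  +G: nom +46.600 → Σnom=83.400; wc +0.180/-0.050 → slack +1.369/-1.347; half-tol=0.115, Σhalf²=0.342320
  -H: nom -25.100 → Σnom=58.300; wc +0.310/-0.471 → slack +1.679/-1.818; half-tol=0.390, Σhalf²=0.494810
Nominal = 58.300. Worst-case = [58.300 - 1.818, 58.300 + 1.679] = [56.482, 59.979]. RSS = √0.494810 = 0.703.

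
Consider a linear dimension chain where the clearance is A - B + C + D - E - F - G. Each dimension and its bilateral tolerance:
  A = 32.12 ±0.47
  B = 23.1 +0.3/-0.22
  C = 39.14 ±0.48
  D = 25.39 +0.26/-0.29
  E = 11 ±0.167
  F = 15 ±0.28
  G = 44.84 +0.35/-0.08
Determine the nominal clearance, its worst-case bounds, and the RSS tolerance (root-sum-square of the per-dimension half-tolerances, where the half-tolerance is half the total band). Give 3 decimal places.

Stack each dimension's contribution:
  +A: nom +32.120 → Σnom=32.120; wc +0.470/-0.470 → slack +0.470/-0.470; half-tol=0.470, Σhalf²=0.220900
  -B: nom -23.100 → Σnom=9.020; wc +0.220/-0.300 → slack +0.690/-0.770; half-tol=0.260, Σhalf²=0.288500
  +C: nom +39.140 → Σnom=48.160; wc +0.480/-0.480 → slack +1.170/-1.250; half-tol=0.480, Σhalf²=0.518900
  +D: nom +25.390 → Σnom=73.550; wc +0.260/-0.290 → slack +1.430/-1.540; half-tol=0.275, Σhalf²=0.594525
  -E: nom -11.000 → Σnom=62.550; wc +0.167/-0.167 → slack +1.597/-1.707; half-tol=0.167, Σhalf²=0.622414
  -F: nom -15.000 → Σnom=47.550; wc +0.280/-0.280 → slack +1.877/-1.987; half-tol=0.280, Σhalf²=0.700814
  -G: nom -44.840 → Σnom=2.710; wc +0.080/-0.350 → slack +1.957/-2.337; half-tol=0.215, Σhalf²=0.747039
Nominal = 2.710. Worst-case = [2.710 - 2.337, 2.710 + 1.957] = [0.373, 4.667]. RSS = √0.747039 = 0.864.

nominal=2.710 wc=[0.373,4.667] rss=0.864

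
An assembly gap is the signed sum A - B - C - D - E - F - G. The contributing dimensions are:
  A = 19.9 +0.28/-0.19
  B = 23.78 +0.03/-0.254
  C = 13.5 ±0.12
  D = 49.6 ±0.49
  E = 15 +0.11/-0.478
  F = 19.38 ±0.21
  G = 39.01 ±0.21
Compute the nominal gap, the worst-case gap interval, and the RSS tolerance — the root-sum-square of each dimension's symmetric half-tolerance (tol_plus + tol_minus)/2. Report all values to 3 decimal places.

Stack each dimension's contribution:
  +A: nom +19.900 → Σnom=19.900; wc +0.280/-0.190 → slack +0.280/-0.190; half-tol=0.235, Σhalf²=0.055225
  -B: nom -23.780 → Σnom=-3.880; wc +0.254/-0.030 → slack +0.534/-0.220; half-tol=0.142, Σhalf²=0.075389
  -C: nom -13.500 → Σnom=-17.380; wc +0.120/-0.120 → slack +0.654/-0.340; half-tol=0.120, Σhalf²=0.089789
  -D: nom -49.600 → Σnom=-66.980; wc +0.490/-0.490 → slack +1.144/-0.830; half-tol=0.490, Σhalf²=0.329889
  -E: nom -15.000 → Σnom=-81.980; wc +0.478/-0.110 → slack +1.622/-0.940; half-tol=0.294, Σhalf²=0.416325
  -F: nom -19.380 → Σnom=-101.360; wc +0.210/-0.210 → slack +1.832/-1.150; half-tol=0.210, Σhalf²=0.460425
  -G: nom -39.010 → Σnom=-140.370; wc +0.210/-0.210 → slack +2.042/-1.360; half-tol=0.210, Σhalf²=0.504525
Nominal = -140.370. Worst-case = [-140.370 - 1.360, -140.370 + 2.042] = [-141.730, -138.328]. RSS = √0.504525 = 0.710.

nominal=-140.370 wc=[-141.730,-138.328] rss=0.710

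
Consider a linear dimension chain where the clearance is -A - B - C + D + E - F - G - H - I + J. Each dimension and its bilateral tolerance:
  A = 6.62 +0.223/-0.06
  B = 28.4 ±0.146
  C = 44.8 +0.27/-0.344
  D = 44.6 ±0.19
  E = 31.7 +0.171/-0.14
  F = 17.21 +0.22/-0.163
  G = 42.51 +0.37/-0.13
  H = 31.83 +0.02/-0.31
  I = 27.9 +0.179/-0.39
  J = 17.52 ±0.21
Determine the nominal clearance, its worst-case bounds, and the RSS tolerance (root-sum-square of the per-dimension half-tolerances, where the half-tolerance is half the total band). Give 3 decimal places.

Stack each dimension's contribution:
  -A: nom -6.620 → Σnom=-6.620; wc +0.060/-0.223 → slack +0.060/-0.223; half-tol=0.142, Σhalf²=0.020022
  -B: nom -28.400 → Σnom=-35.020; wc +0.146/-0.146 → slack +0.206/-0.369; half-tol=0.146, Σhalf²=0.041338
  -C: nom -44.800 → Σnom=-79.820; wc +0.344/-0.270 → slack +0.550/-0.639; half-tol=0.307, Σhalf²=0.135587
  +D: nom +44.600 → Σnom=-35.220; wc +0.190/-0.190 → slack +0.740/-0.829; half-tol=0.190, Σhalf²=0.171687
  +E: nom +31.700 → Σnom=-3.520; wc +0.171/-0.140 → slack +0.911/-0.969; half-tol=0.156, Σhalf²=0.195867
  -F: nom -17.210 → Σnom=-20.730; wc +0.163/-0.220 → slack +1.074/-1.189; half-tol=0.192, Σhalf²=0.232540
  -G: nom -42.510 → Σnom=-63.240; wc +0.130/-0.370 → slack +1.204/-1.559; half-tol=0.250, Σhalf²=0.295040
  -H: nom -31.830 → Σnom=-95.070; wc +0.310/-0.020 → slack +1.514/-1.579; half-tol=0.165, Σhalf²=0.322265
  -I: nom -27.900 → Σnom=-122.970; wc +0.390/-0.179 → slack +1.904/-1.758; half-tol=0.284, Σhalf²=0.403205
  +J: nom +17.520 → Σnom=-105.450; wc +0.210/-0.210 → slack +2.114/-1.968; half-tol=0.210, Σhalf²=0.447305
Nominal = -105.450. Worst-case = [-105.450 - 1.968, -105.450 + 2.114] = [-107.418, -103.336]. RSS = √0.447305 = 0.669.

nominal=-105.450 wc=[-107.418,-103.336] rss=0.669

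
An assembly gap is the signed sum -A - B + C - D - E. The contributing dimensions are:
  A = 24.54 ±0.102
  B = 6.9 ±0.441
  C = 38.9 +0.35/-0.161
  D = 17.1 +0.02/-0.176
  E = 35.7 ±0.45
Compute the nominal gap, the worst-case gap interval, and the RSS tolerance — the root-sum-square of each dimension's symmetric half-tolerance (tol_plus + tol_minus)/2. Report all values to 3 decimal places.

Stack each dimension's contribution:
  -A: nom -24.540 → Σnom=-24.540; wc +0.102/-0.102 → slack +0.102/-0.102; half-tol=0.102, Σhalf²=0.010404
  -B: nom -6.900 → Σnom=-31.440; wc +0.441/-0.441 → slack +0.543/-0.543; half-tol=0.441, Σhalf²=0.204885
  +C: nom +38.900 → Σnom=7.460; wc +0.350/-0.161 → slack +0.893/-0.704; half-tol=0.256, Σhalf²=0.270165
  -D: nom -17.100 → Σnom=-9.640; wc +0.176/-0.020 → slack +1.069/-0.724; half-tol=0.098, Σhalf²=0.279769
  -E: nom -35.700 → Σnom=-45.340; wc +0.450/-0.450 → slack +1.519/-1.174; half-tol=0.450, Σhalf²=0.482269
Nominal = -45.340. Worst-case = [-45.340 - 1.174, -45.340 + 1.519] = [-46.514, -43.821]. RSS = √0.482269 = 0.694.

nominal=-45.340 wc=[-46.514,-43.821] rss=0.694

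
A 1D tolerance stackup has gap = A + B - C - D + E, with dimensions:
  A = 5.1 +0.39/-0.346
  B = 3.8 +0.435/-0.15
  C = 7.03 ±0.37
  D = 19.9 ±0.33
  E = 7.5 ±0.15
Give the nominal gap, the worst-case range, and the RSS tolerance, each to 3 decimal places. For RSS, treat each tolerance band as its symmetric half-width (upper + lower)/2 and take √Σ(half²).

Stack each dimension's contribution:
  +A: nom +5.100 → Σnom=5.100; wc +0.390/-0.346 → slack +0.390/-0.346; half-tol=0.368, Σhalf²=0.135424
  +B: nom +3.800 → Σnom=8.900; wc +0.435/-0.150 → slack +0.825/-0.496; half-tol=0.292, Σhalf²=0.220980
  -C: nom -7.030 → Σnom=1.870; wc +0.370/-0.370 → slack +1.195/-0.866; half-tol=0.370, Σhalf²=0.357880
  -D: nom -19.900 → Σnom=-18.030; wc +0.330/-0.330 → slack +1.525/-1.196; half-tol=0.330, Σhalf²=0.466780
  +E: nom +7.500 → Σnom=-10.530; wc +0.150/-0.150 → slack +1.675/-1.346; half-tol=0.150, Σhalf²=0.489280
Nominal = -10.530. Worst-case = [-10.530 - 1.346, -10.530 + 1.675] = [-11.876, -8.855]. RSS = √0.489280 = 0.699.

nominal=-10.530 wc=[-11.876,-8.855] rss=0.699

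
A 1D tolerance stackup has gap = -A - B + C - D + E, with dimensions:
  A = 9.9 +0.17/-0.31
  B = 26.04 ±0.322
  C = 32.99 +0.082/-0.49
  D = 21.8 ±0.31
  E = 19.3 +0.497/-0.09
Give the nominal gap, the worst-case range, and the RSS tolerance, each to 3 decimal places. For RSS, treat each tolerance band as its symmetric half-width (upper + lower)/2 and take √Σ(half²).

Stack each dimension's contribution:
  -A: nom -9.900 → Σnom=-9.900; wc +0.310/-0.170 → slack +0.310/-0.170; half-tol=0.240, Σhalf²=0.057600
  -B: nom -26.040 → Σnom=-35.940; wc +0.322/-0.322 → slack +0.632/-0.492; half-tol=0.322, Σhalf²=0.161284
  +C: nom +32.990 → Σnom=-2.950; wc +0.082/-0.490 → slack +0.714/-0.982; half-tol=0.286, Σhalf²=0.243080
  -D: nom -21.800 → Σnom=-24.750; wc +0.310/-0.310 → slack +1.024/-1.292; half-tol=0.310, Σhalf²=0.339180
  +E: nom +19.300 → Σnom=-5.450; wc +0.497/-0.090 → slack +1.521/-1.382; half-tol=0.293, Σhalf²=0.425322
Nominal = -5.450. Worst-case = [-5.450 - 1.382, -5.450 + 1.521] = [-6.832, -3.929]. RSS = √0.425322 = 0.652.

nominal=-5.450 wc=[-6.832,-3.929] rss=0.652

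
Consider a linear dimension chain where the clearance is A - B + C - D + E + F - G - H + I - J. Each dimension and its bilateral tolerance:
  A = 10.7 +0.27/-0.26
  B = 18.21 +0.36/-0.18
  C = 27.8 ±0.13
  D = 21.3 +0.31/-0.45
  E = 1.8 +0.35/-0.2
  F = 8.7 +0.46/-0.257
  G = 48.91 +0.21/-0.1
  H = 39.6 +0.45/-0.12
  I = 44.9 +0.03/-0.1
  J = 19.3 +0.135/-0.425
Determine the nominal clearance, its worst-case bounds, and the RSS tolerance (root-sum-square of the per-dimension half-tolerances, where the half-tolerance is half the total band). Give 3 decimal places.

Stack each dimension's contribution:
  +A: nom +10.700 → Σnom=10.700; wc +0.270/-0.260 → slack +0.270/-0.260; half-tol=0.265, Σhalf²=0.070225
  -B: nom -18.210 → Σnom=-7.510; wc +0.180/-0.360 → slack +0.450/-0.620; half-tol=0.270, Σhalf²=0.143125
  +C: nom +27.800 → Σnom=20.290; wc +0.130/-0.130 → slack +0.580/-0.750; half-tol=0.130, Σhalf²=0.160025
  -D: nom -21.300 → Σnom=-1.010; wc +0.450/-0.310 → slack +1.030/-1.060; half-tol=0.380, Σhalf²=0.304425
  +E: nom +1.800 → Σnom=0.790; wc +0.350/-0.200 → slack +1.380/-1.260; half-tol=0.275, Σhalf²=0.380050
  +F: nom +8.700 → Σnom=9.490; wc +0.460/-0.257 → slack +1.840/-1.517; half-tol=0.359, Σhalf²=0.508572
  -G: nom -48.910 → Σnom=-39.420; wc +0.100/-0.210 → slack +1.940/-1.727; half-tol=0.155, Σhalf²=0.532597
  -H: nom -39.600 → Σnom=-79.020; wc +0.120/-0.450 → slack +2.060/-2.177; half-tol=0.285, Σhalf²=0.613822
  +I: nom +44.900 → Σnom=-34.120; wc +0.030/-0.100 → slack +2.090/-2.277; half-tol=0.065, Σhalf²=0.618047
  -J: nom -19.300 → Σnom=-53.420; wc +0.425/-0.135 → slack +2.515/-2.412; half-tol=0.280, Σhalf²=0.696447
Nominal = -53.420. Worst-case = [-53.420 - 2.412, -53.420 + 2.515] = [-55.832, -50.905]. RSS = √0.696447 = 0.835.

nominal=-53.420 wc=[-55.832,-50.905] rss=0.835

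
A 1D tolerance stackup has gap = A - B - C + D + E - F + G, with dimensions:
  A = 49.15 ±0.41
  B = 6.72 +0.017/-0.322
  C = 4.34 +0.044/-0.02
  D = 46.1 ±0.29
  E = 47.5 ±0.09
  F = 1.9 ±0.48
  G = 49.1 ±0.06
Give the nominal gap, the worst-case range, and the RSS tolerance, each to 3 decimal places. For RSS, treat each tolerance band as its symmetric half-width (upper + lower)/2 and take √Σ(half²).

nominal=178.890 wc=[177.499,180.562] rss=0.724

Stack each dimension's contribution:
  +A: nom +49.150 → Σnom=49.150; wc +0.410/-0.410 → slack +0.410/-0.410; half-tol=0.410, Σhalf²=0.168100
  -B: nom -6.720 → Σnom=42.430; wc +0.322/-0.017 → slack +0.732/-0.427; half-tol=0.170, Σhalf²=0.196830
  -C: nom -4.340 → Σnom=38.090; wc +0.020/-0.044 → slack +0.752/-0.471; half-tol=0.032, Σhalf²=0.197854
  +D: nom +46.100 → Σnom=84.190; wc +0.290/-0.290 → slack +1.042/-0.761; half-tol=0.290, Σhalf²=0.281954
  +E: nom +47.500 → Σnom=131.690; wc +0.090/-0.090 → slack +1.132/-0.851; half-tol=0.090, Σhalf²=0.290054
  -F: nom -1.900 → Σnom=129.790; wc +0.480/-0.480 → slack +1.612/-1.331; half-tol=0.480, Σhalf²=0.520454
  +G: nom +49.100 → Σnom=178.890; wc +0.060/-0.060 → slack +1.672/-1.391; half-tol=0.060, Σhalf²=0.524054
Nominal = 178.890. Worst-case = [178.890 - 1.391, 178.890 + 1.672] = [177.499, 180.562]. RSS = √0.524054 = 0.724.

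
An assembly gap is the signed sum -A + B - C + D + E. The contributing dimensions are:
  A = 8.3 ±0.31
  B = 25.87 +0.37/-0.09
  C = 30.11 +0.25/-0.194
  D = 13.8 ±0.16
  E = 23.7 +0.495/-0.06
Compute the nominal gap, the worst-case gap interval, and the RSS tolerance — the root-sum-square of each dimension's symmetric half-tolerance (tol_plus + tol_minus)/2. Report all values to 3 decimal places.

nominal=24.960 wc=[24.090,26.489] rss=0.549

Stack each dimension's contribution:
  -A: nom -8.300 → Σnom=-8.300; wc +0.310/-0.310 → slack +0.310/-0.310; half-tol=0.310, Σhalf²=0.096100
  +B: nom +25.870 → Σnom=17.570; wc +0.370/-0.090 → slack +0.680/-0.400; half-tol=0.230, Σhalf²=0.149000
  -C: nom -30.110 → Σnom=-12.540; wc +0.194/-0.250 → slack +0.874/-0.650; half-tol=0.222, Σhalf²=0.198284
  +D: nom +13.800 → Σnom=1.260; wc +0.160/-0.160 → slack +1.034/-0.810; half-tol=0.160, Σhalf²=0.223884
  +E: nom +23.700 → Σnom=24.960; wc +0.495/-0.060 → slack +1.529/-0.870; half-tol=0.277, Σhalf²=0.300890
Nominal = 24.960. Worst-case = [24.960 - 0.870, 24.960 + 1.529] = [24.090, 26.489]. RSS = √0.300890 = 0.549.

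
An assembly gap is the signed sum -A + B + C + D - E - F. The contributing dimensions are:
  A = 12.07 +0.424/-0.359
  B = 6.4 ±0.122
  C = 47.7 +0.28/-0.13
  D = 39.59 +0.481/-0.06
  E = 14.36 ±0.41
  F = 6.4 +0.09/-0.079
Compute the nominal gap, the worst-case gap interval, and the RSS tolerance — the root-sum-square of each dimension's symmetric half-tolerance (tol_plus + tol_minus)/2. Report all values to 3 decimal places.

nominal=60.860 wc=[59.624,62.591] rss=0.677

Stack each dimension's contribution:
  -A: nom -12.070 → Σnom=-12.070; wc +0.359/-0.424 → slack +0.359/-0.424; half-tol=0.391, Σhalf²=0.153272
  +B: nom +6.400 → Σnom=-5.670; wc +0.122/-0.122 → slack +0.481/-0.546; half-tol=0.122, Σhalf²=0.168156
  +C: nom +47.700 → Σnom=42.030; wc +0.280/-0.130 → slack +0.761/-0.676; half-tol=0.205, Σhalf²=0.210181
  +D: nom +39.590 → Σnom=81.620; wc +0.481/-0.060 → slack +1.242/-0.736; half-tol=0.270, Σhalf²=0.283351
  -E: nom -14.360 → Σnom=67.260; wc +0.410/-0.410 → slack +1.652/-1.146; half-tol=0.410, Σhalf²=0.451451
  -F: nom -6.400 → Σnom=60.860; wc +0.079/-0.090 → slack +1.731/-1.236; half-tol=0.084, Σhalf²=0.458592
Nominal = 60.860. Worst-case = [60.860 - 1.236, 60.860 + 1.731] = [59.624, 62.591]. RSS = √0.458592 = 0.677.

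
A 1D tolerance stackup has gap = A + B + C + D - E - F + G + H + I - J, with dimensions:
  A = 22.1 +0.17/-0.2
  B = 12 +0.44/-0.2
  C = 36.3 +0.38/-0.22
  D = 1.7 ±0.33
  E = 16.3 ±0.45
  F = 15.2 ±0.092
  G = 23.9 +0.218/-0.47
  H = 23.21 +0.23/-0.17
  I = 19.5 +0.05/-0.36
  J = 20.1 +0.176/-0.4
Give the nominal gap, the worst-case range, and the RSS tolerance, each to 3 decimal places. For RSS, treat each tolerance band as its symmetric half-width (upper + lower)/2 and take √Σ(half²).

Stack each dimension's contribution:
  +A: nom +22.100 → Σnom=22.100; wc +0.170/-0.200 → slack +0.170/-0.200; half-tol=0.185, Σhalf²=0.034225
  +B: nom +12.000 → Σnom=34.100; wc +0.440/-0.200 → slack +0.610/-0.400; half-tol=0.320, Σhalf²=0.136625
  +C: nom +36.300 → Σnom=70.400; wc +0.380/-0.220 → slack +0.990/-0.620; half-tol=0.300, Σhalf²=0.226625
  +D: nom +1.700 → Σnom=72.100; wc +0.330/-0.330 → slack +1.320/-0.950; half-tol=0.330, Σhalf²=0.335525
  -E: nom -16.300 → Σnom=55.800; wc +0.450/-0.450 → slack +1.770/-1.400; half-tol=0.450, Σhalf²=0.538025
  -F: nom -15.200 → Σnom=40.600; wc +0.092/-0.092 → slack +1.862/-1.492; half-tol=0.092, Σhalf²=0.546489
  +G: nom +23.900 → Σnom=64.500; wc +0.218/-0.470 → slack +2.080/-1.962; half-tol=0.344, Σhalf²=0.664825
  +H: nom +23.210 → Σnom=87.710; wc +0.230/-0.170 → slack +2.310/-2.132; half-tol=0.200, Σhalf²=0.704825
  +I: nom +19.500 → Σnom=107.210; wc +0.050/-0.360 → slack +2.360/-2.492; half-tol=0.205, Σhalf²=0.746850
  -J: nom -20.100 → Σnom=87.110; wc +0.400/-0.176 → slack +2.760/-2.668; half-tol=0.288, Σhalf²=0.829794
Nominal = 87.110. Worst-case = [87.110 - 2.668, 87.110 + 2.760] = [84.442, 89.870]. RSS = √0.829794 = 0.911.

nominal=87.110 wc=[84.442,89.870] rss=0.911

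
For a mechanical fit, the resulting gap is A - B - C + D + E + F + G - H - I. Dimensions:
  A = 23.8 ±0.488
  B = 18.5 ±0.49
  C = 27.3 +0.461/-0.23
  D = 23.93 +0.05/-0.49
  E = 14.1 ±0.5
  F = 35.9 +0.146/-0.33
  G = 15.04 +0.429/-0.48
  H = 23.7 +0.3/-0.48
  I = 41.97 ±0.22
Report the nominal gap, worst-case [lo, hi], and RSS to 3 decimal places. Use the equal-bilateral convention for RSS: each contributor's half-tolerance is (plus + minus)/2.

nominal=1.300 wc=[-2.459,4.333] rss=1.177

Stack each dimension's contribution:
  +A: nom +23.800 → Σnom=23.800; wc +0.488/-0.488 → slack +0.488/-0.488; half-tol=0.488, Σhalf²=0.238144
  -B: nom -18.500 → Σnom=5.300; wc +0.490/-0.490 → slack +0.978/-0.978; half-tol=0.490, Σhalf²=0.478244
  -C: nom -27.300 → Σnom=-22.000; wc +0.230/-0.461 → slack +1.208/-1.439; half-tol=0.346, Σhalf²=0.597614
  +D: nom +23.930 → Σnom=1.930; wc +0.050/-0.490 → slack +1.258/-1.929; half-tol=0.270, Σhalf²=0.670514
  +E: nom +14.100 → Σnom=16.030; wc +0.500/-0.500 → slack +1.758/-2.429; half-tol=0.500, Σhalf²=0.920514
  +F: nom +35.900 → Σnom=51.930; wc +0.146/-0.330 → slack +1.904/-2.759; half-tol=0.238, Σhalf²=0.977158
  +G: nom +15.040 → Σnom=66.970; wc +0.429/-0.480 → slack +2.333/-3.239; half-tol=0.455, Σhalf²=1.183728
  -H: nom -23.700 → Σnom=43.270; wc +0.480/-0.300 → slack +2.813/-3.539; half-tol=0.390, Σhalf²=1.335828
  -I: nom -41.970 → Σnom=1.300; wc +0.220/-0.220 → slack +3.033/-3.759; half-tol=0.220, Σhalf²=1.384228
Nominal = 1.300. Worst-case = [1.300 - 3.759, 1.300 + 3.033] = [-2.459, 4.333]. RSS = √1.384228 = 1.177.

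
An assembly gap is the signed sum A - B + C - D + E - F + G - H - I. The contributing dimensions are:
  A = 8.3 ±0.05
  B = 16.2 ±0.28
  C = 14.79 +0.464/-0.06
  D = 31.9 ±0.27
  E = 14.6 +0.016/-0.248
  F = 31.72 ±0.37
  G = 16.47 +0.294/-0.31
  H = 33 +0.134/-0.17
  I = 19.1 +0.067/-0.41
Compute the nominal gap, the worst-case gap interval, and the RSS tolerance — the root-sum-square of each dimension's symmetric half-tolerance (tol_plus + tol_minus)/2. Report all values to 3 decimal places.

Stack each dimension's contribution:
  +A: nom +8.300 → Σnom=8.300; wc +0.050/-0.050 → slack +0.050/-0.050; half-tol=0.050, Σhalf²=0.002500
  -B: nom -16.200 → Σnom=-7.900; wc +0.280/-0.280 → slack +0.330/-0.330; half-tol=0.280, Σhalf²=0.080900
  +C: nom +14.790 → Σnom=6.890; wc +0.464/-0.060 → slack +0.794/-0.390; half-tol=0.262, Σhalf²=0.149544
  -D: nom -31.900 → Σnom=-25.010; wc +0.270/-0.270 → slack +1.064/-0.660; half-tol=0.270, Σhalf²=0.222444
  +E: nom +14.600 → Σnom=-10.410; wc +0.016/-0.248 → slack +1.080/-0.908; half-tol=0.132, Σhalf²=0.239868
  -F: nom -31.720 → Σnom=-42.130; wc +0.370/-0.370 → slack +1.450/-1.278; half-tol=0.370, Σhalf²=0.376768
  +G: nom +16.470 → Σnom=-25.660; wc +0.294/-0.310 → slack +1.744/-1.588; half-tol=0.302, Σhalf²=0.467972
  -H: nom -33.000 → Σnom=-58.660; wc +0.170/-0.134 → slack +1.914/-1.722; half-tol=0.152, Σhalf²=0.491076
  -I: nom -19.100 → Σnom=-77.760; wc +0.410/-0.067 → slack +2.324/-1.789; half-tol=0.238, Σhalf²=0.547958
Nominal = -77.760. Worst-case = [-77.760 - 1.789, -77.760 + 2.324] = [-79.549, -75.436]. RSS = √0.547958 = 0.740.

nominal=-77.760 wc=[-79.549,-75.436] rss=0.740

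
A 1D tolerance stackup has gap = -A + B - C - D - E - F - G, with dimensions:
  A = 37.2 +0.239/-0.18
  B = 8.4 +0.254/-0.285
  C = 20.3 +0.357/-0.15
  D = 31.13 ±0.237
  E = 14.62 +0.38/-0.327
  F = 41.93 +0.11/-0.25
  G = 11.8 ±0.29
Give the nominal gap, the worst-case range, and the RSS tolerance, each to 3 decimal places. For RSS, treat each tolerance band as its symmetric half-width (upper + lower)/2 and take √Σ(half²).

Stack each dimension's contribution:
  -A: nom -37.200 → Σnom=-37.200; wc +0.180/-0.239 → slack +0.180/-0.239; half-tol=0.209, Σhalf²=0.043890
  +B: nom +8.400 → Σnom=-28.800; wc +0.254/-0.285 → slack +0.434/-0.524; half-tol=0.269, Σhalf²=0.116520
  -C: nom -20.300 → Σnom=-49.100; wc +0.150/-0.357 → slack +0.584/-0.881; half-tol=0.254, Σhalf²=0.180783
  -D: nom -31.130 → Σnom=-80.230; wc +0.237/-0.237 → slack +0.821/-1.118; half-tol=0.237, Σhalf²=0.236952
  -E: nom -14.620 → Σnom=-94.850; wc +0.327/-0.380 → slack +1.148/-1.498; half-tol=0.354, Σhalf²=0.361914
  -F: nom -41.930 → Σnom=-136.780; wc +0.250/-0.110 → slack +1.398/-1.608; half-tol=0.180, Σhalf²=0.394314
  -G: nom -11.800 → Σnom=-148.580; wc +0.290/-0.290 → slack +1.688/-1.898; half-tol=0.290, Σhalf²=0.478414
Nominal = -148.580. Worst-case = [-148.580 - 1.898, -148.580 + 1.688] = [-150.478, -146.892]. RSS = √0.478414 = 0.692.

nominal=-148.580 wc=[-150.478,-146.892] rss=0.692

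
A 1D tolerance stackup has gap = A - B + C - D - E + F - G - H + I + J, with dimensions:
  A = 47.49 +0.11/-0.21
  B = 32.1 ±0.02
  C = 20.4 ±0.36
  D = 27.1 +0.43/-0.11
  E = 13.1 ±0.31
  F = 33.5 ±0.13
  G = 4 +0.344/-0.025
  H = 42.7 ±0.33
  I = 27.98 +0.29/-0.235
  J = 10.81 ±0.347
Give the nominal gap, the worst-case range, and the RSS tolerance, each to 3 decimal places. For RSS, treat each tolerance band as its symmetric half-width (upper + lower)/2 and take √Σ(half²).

Stack each dimension's contribution:
  +A: nom +47.490 → Σnom=47.490; wc +0.110/-0.210 → slack +0.110/-0.210; half-tol=0.160, Σhalf²=0.025600
  -B: nom -32.100 → Σnom=15.390; wc +0.020/-0.020 → slack +0.130/-0.230; half-tol=0.020, Σhalf²=0.026000
  +C: nom +20.400 → Σnom=35.790; wc +0.360/-0.360 → slack +0.490/-0.590; half-tol=0.360, Σhalf²=0.155600
  -D: nom -27.100 → Σnom=8.690; wc +0.110/-0.430 → slack +0.600/-1.020; half-tol=0.270, Σhalf²=0.228500
  -E: nom -13.100 → Σnom=-4.410; wc +0.310/-0.310 → slack +0.910/-1.330; half-tol=0.310, Σhalf²=0.324600
  +F: nom +33.500 → Σnom=29.090; wc +0.130/-0.130 → slack +1.040/-1.460; half-tol=0.130, Σhalf²=0.341500
  -G: nom -4.000 → Σnom=25.090; wc +0.025/-0.344 → slack +1.065/-1.804; half-tol=0.184, Σhalf²=0.375540
  -H: nom -42.700 → Σnom=-17.610; wc +0.330/-0.330 → slack +1.395/-2.134; half-tol=0.330, Σhalf²=0.484440
  +I: nom +27.980 → Σnom=10.370; wc +0.290/-0.235 → slack +1.685/-2.369; half-tol=0.262, Σhalf²=0.553346
  +J: nom +10.810 → Σnom=21.180; wc +0.347/-0.347 → slack +2.032/-2.716; half-tol=0.347, Σhalf²=0.673755
Nominal = 21.180. Worst-case = [21.180 - 2.716, 21.180 + 2.032] = [18.464, 23.212]. RSS = √0.673755 = 0.821.

nominal=21.180 wc=[18.464,23.212] rss=0.821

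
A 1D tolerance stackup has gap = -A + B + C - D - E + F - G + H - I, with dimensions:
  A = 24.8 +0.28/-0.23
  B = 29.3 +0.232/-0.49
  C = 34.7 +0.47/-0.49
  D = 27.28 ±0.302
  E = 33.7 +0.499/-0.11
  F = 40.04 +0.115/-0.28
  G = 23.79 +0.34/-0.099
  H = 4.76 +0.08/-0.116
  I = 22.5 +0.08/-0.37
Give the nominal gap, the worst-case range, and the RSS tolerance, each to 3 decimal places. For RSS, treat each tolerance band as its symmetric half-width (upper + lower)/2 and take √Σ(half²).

Stack each dimension's contribution:
  -A: nom -24.800 → Σnom=-24.800; wc +0.230/-0.280 → slack +0.230/-0.280; half-tol=0.255, Σhalf²=0.065025
  +B: nom +29.300 → Σnom=4.500; wc +0.232/-0.490 → slack +0.462/-0.770; half-tol=0.361, Σhalf²=0.195346
  +C: nom +34.700 → Σnom=39.200; wc +0.470/-0.490 → slack +0.932/-1.260; half-tol=0.480, Σhalf²=0.425746
  -D: nom -27.280 → Σnom=11.920; wc +0.302/-0.302 → slack +1.234/-1.562; half-tol=0.302, Σhalf²=0.516950
  -E: nom -33.700 → Σnom=-21.780; wc +0.110/-0.499 → slack +1.344/-2.061; half-tol=0.304, Σhalf²=0.609670
  +F: nom +40.040 → Σnom=18.260; wc +0.115/-0.280 → slack +1.459/-2.341; half-tol=0.198, Σhalf²=0.648676
  -G: nom -23.790 → Σnom=-5.530; wc +0.099/-0.340 → slack +1.558/-2.681; half-tol=0.220, Σhalf²=0.696857
  +H: nom +4.760 → Σnom=-0.770; wc +0.080/-0.116 → slack +1.638/-2.797; half-tol=0.098, Σhalf²=0.706461
  -I: nom -22.500 → Σnom=-23.270; wc +0.370/-0.080 → slack +2.008/-2.877; half-tol=0.225, Σhalf²=0.757086
Nominal = -23.270. Worst-case = [-23.270 - 2.877, -23.270 + 2.008] = [-26.147, -21.262]. RSS = √0.757086 = 0.870.

nominal=-23.270 wc=[-26.147,-21.262] rss=0.870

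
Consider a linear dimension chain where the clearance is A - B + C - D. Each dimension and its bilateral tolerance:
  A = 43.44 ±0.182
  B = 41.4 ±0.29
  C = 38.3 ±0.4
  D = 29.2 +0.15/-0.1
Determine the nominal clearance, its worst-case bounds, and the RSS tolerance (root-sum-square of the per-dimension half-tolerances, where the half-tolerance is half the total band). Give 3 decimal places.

Stack each dimension's contribution:
  +A: nom +43.440 → Σnom=43.440; wc +0.182/-0.182 → slack +0.182/-0.182; half-tol=0.182, Σhalf²=0.033124
  -B: nom -41.400 → Σnom=2.040; wc +0.290/-0.290 → slack +0.472/-0.472; half-tol=0.290, Σhalf²=0.117224
  +C: nom +38.300 → Σnom=40.340; wc +0.400/-0.400 → slack +0.872/-0.872; half-tol=0.400, Σhalf²=0.277224
  -D: nom -29.200 → Σnom=11.140; wc +0.100/-0.150 → slack +0.972/-1.022; half-tol=0.125, Σhalf²=0.292849
Nominal = 11.140. Worst-case = [11.140 - 1.022, 11.140 + 0.972] = [10.118, 12.112]. RSS = √0.292849 = 0.541.

nominal=11.140 wc=[10.118,12.112] rss=0.541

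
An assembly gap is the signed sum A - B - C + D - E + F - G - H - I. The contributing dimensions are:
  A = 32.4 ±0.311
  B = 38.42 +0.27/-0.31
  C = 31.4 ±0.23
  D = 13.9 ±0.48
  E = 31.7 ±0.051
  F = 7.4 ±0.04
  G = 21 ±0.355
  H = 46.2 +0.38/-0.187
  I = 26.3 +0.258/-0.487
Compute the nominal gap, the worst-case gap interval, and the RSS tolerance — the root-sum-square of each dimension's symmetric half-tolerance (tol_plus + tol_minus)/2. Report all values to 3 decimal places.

Stack each dimension's contribution:
  +A: nom +32.400 → Σnom=32.400; wc +0.311/-0.311 → slack +0.311/-0.311; half-tol=0.311, Σhalf²=0.096721
  -B: nom -38.420 → Σnom=-6.020; wc +0.310/-0.270 → slack +0.621/-0.581; half-tol=0.290, Σhalf²=0.180821
  -C: nom -31.400 → Σnom=-37.420; wc +0.230/-0.230 → slack +0.851/-0.811; half-tol=0.230, Σhalf²=0.233721
  +D: nom +13.900 → Σnom=-23.520; wc +0.480/-0.480 → slack +1.331/-1.291; half-tol=0.480, Σhalf²=0.464121
  -E: nom -31.700 → Σnom=-55.220; wc +0.051/-0.051 → slack +1.382/-1.342; half-tol=0.051, Σhalf²=0.466722
  +F: nom +7.400 → Σnom=-47.820; wc +0.040/-0.040 → slack +1.422/-1.382; half-tol=0.040, Σhalf²=0.468322
  -G: nom -21.000 → Σnom=-68.820; wc +0.355/-0.355 → slack +1.777/-1.737; half-tol=0.355, Σhalf²=0.594347
  -H: nom -46.200 → Σnom=-115.020; wc +0.187/-0.380 → slack +1.964/-2.117; half-tol=0.283, Σhalf²=0.674719
  -I: nom -26.300 → Σnom=-141.320; wc +0.487/-0.258 → slack +2.451/-2.375; half-tol=0.372, Σhalf²=0.813476
Nominal = -141.320. Worst-case = [-141.320 - 2.375, -141.320 + 2.451] = [-143.695, -138.869]. RSS = √0.813476 = 0.902.

nominal=-141.320 wc=[-143.695,-138.869] rss=0.902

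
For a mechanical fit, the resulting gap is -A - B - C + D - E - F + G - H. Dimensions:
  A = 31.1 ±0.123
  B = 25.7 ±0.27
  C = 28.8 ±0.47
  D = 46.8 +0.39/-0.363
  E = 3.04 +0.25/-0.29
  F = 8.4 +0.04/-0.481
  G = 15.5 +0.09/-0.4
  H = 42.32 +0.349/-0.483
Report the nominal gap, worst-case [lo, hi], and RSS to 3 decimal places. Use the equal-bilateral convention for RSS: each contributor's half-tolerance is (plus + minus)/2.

Stack each dimension's contribution:
  -A: nom -31.100 → Σnom=-31.100; wc +0.123/-0.123 → slack +0.123/-0.123; half-tol=0.123, Σhalf²=0.015129
  -B: nom -25.700 → Σnom=-56.800; wc +0.270/-0.270 → slack +0.393/-0.393; half-tol=0.270, Σhalf²=0.088029
  -C: nom -28.800 → Σnom=-85.600; wc +0.470/-0.470 → slack +0.863/-0.863; half-tol=0.470, Σhalf²=0.308929
  +D: nom +46.800 → Σnom=-38.800; wc +0.390/-0.363 → slack +1.253/-1.226; half-tol=0.377, Σhalf²=0.450681
  -E: nom -3.040 → Σnom=-41.840; wc +0.290/-0.250 → slack +1.543/-1.476; half-tol=0.270, Σhalf²=0.523581
  -F: nom -8.400 → Σnom=-50.240; wc +0.481/-0.040 → slack +2.024/-1.516; half-tol=0.261, Σhalf²=0.591441
  +G: nom +15.500 → Σnom=-34.740; wc +0.090/-0.400 → slack +2.114/-1.916; half-tol=0.245, Σhalf²=0.651466
  -H: nom -42.320 → Σnom=-77.060; wc +0.483/-0.349 → slack +2.597/-2.265; half-tol=0.416, Σhalf²=0.824522
Nominal = -77.060. Worst-case = [-77.060 - 2.265, -77.060 + 2.597] = [-79.325, -74.463]. RSS = √0.824522 = 0.908.

nominal=-77.060 wc=[-79.325,-74.463] rss=0.908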